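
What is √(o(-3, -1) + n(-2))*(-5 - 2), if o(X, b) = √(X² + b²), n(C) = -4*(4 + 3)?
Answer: -7*I*√(28 - √10) ≈ -34.886*I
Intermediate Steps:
n(C) = -28 (n(C) = -4*7 = -28)
√(o(-3, -1) + n(-2))*(-5 - 2) = √(√((-3)² + (-1)²) - 28)*(-5 - 2) = √(√(9 + 1) - 28)*(-7) = √(√10 - 28)*(-7) = √(-28 + √10)*(-7) = -7*√(-28 + √10)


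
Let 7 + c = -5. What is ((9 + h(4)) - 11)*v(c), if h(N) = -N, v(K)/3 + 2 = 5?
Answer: -54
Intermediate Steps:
c = -12 (c = -7 - 5 = -12)
v(K) = 9 (v(K) = -6 + 3*5 = -6 + 15 = 9)
((9 + h(4)) - 11)*v(c) = ((9 - 1*4) - 11)*9 = ((9 - 4) - 11)*9 = (5 - 11)*9 = -6*9 = -54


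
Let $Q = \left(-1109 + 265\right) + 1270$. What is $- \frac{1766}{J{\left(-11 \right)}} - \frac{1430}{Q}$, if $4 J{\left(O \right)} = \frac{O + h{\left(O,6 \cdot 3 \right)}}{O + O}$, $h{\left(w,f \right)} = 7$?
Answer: $- \frac{8276191}{213} \approx -38855.0$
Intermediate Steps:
$Q = 426$ ($Q = -844 + 1270 = 426$)
$J{\left(O \right)} = \frac{7 + O}{8 O}$ ($J{\left(O \right)} = \frac{\left(O + 7\right) \frac{1}{O + O}}{4} = \frac{\left(7 + O\right) \frac{1}{2 O}}{4} = \frac{\frac{1}{2} \frac{1}{O} \left(7 + O\right)}{4} = \frac{7 + O}{8 O}$)
$- \frac{1766}{J{\left(-11 \right)}} - \frac{1430}{Q} = - \frac{1766}{\frac{1}{8} \frac{1}{-11} \left(7 - 11\right)} - \frac{1430}{426} = - \frac{1766}{\frac{1}{8} \left(- \frac{1}{11}\right) \left(-4\right)} - \frac{715}{213} = - 1766 \frac{1}{\frac{1}{22}} - \frac{715}{213} = \left(-1766\right) 22 - \frac{715}{213} = -38852 - \frac{715}{213} = - \frac{8276191}{213}$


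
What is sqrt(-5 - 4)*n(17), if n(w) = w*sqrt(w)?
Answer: 51*I*sqrt(17) ≈ 210.28*I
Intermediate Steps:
n(w) = w**(3/2)
sqrt(-5 - 4)*n(17) = sqrt(-5 - 4)*17**(3/2) = sqrt(-9)*(17*sqrt(17)) = (3*I)*(17*sqrt(17)) = 51*I*sqrt(17)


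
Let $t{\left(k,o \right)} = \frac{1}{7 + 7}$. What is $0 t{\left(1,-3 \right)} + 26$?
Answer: $26$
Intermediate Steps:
$t{\left(k,o \right)} = \frac{1}{14}$
$0 t{\left(1,-3 \right)} + 26 = 0 \cdot \frac{1}{14} + 26 = 0 + 26 = 26$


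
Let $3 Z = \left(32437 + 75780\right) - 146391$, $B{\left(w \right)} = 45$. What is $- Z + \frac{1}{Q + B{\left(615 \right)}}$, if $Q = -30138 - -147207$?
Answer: $\frac{1490236613}{117114} \approx 12725.0$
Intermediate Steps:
$Q = 117069$ ($Q = -30138 + 147207 = 117069$)
$Z = - \frac{38174}{3}$ ($Z = \frac{\left(32437 + 75780\right) - 146391}{3} = \frac{108217 - 146391}{3} = \frac{1}{3} \left(-38174\right) = - \frac{38174}{3} \approx -12725.0$)
$- Z + \frac{1}{Q + B{\left(615 \right)}} = \left(-1\right) \left(- \frac{38174}{3}\right) + \frac{1}{117069 + 45} = \frac{38174}{3} + \frac{1}{117114} = \frac{1490236613}{117114}$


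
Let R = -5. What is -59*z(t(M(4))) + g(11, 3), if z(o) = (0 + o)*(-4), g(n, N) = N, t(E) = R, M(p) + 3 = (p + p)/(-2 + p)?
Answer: -1177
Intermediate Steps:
M(p) = -3 + 2*p/(-2 + p) (M(p) = -3 + (p + p)/(-2 + p) = -3 + (2*p)/(-2 + p) = -3 + 2*p/(-2 + p))
t(E) = -5
z(o) = -4*o (z(o) = o*(-4) = -4*o)
-59*z(t(M(4))) + g(11, 3) = -(-236)*(-5) + 3 = -59*20 + 3 = -1180 + 3 = -1177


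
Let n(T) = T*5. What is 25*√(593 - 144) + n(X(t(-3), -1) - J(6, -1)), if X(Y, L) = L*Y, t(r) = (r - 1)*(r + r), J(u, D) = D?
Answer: -115 + 25*√449 ≈ 414.74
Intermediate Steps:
t(r) = 2*r*(-1 + r) (t(r) = (-1 + r)*(2*r) = 2*r*(-1 + r))
n(T) = 5*T
25*√(593 - 144) + n(X(t(-3), -1) - J(6, -1)) = 25*√(593 - 144) + 5*(-2*(-3)*(-1 - 3) - 1*(-1)) = 25*√449 + 5*(-2*(-3)*(-4) + 1) = 25*√449 + 5*(-1*24 + 1) = 25*√449 + 5*(-24 + 1) = 25*√449 + 5*(-23) = 25*√449 - 115 = -115 + 25*√449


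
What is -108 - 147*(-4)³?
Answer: 9300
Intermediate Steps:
-108 - 147*(-4)³ = -108 - 147*(-64) = -108 + 9408 = 9300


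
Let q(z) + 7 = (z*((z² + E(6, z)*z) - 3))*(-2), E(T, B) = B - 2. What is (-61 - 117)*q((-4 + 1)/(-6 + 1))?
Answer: 62834/125 ≈ 502.67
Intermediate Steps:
E(T, B) = -2 + B
q(z) = -7 - 2*z*(-3 + z² + z*(-2 + z)) (q(z) = -7 + (z*((z² + (-2 + z)*z) - 3))*(-2) = -7 + (z*((z² + z*(-2 + z)) - 3))*(-2) = -7 + (z*(-3 + z² + z*(-2 + z)))*(-2) = -7 - 2*z*(-3 + z² + z*(-2 + z)))
(-61 - 117)*q((-4 + 1)/(-6 + 1)) = (-61 - 117)*(-7 - 4*(-4 + 1)³/(-6 + 1)³ + 4*((-4 + 1)/(-6 + 1))² + 6*((-4 + 1)/(-6 + 1))) = -178*(-7 - 4*(-3/(-5))³ + 4*(-3/(-5))² + 6*(-3/(-5))) = -178*(-7 - 4*(-3*(-⅕))³ + 4*(-3*(-⅕))² + 6*(-3*(-⅕))) = -178*(-7 - 4*(⅗)³ + 4*(⅗)² + 6*(⅗)) = -178*(-7 - 4*27/125 + 4*(9/25) + 18/5) = -178*(-7 - 108/125 + 36/25 + 18/5) = -178*(-353/125) = 62834/125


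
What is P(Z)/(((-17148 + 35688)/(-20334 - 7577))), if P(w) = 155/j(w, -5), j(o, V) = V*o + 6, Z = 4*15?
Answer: 865241/1090152 ≈ 0.79369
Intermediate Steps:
Z = 60
j(o, V) = 6 + V*o
P(w) = 155/(6 - 5*w)
P(Z)/(((-17148 + 35688)/(-20334 - 7577))) = (-155/(-6 + 5*60))/(((-17148 + 35688)/(-20334 - 7577))) = (-155/(-6 + 300))/((18540/(-27911))) = (-155/294)/((18540*(-1/27911))) = (-155*1/294)/(-18540/27911) = -155/294*(-27911/18540) = 865241/1090152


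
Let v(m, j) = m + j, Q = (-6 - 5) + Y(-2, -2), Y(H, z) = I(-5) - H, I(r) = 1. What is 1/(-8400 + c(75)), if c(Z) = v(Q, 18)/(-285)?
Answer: -57/478802 ≈ -0.00011905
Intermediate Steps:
Y(H, z) = 1 - H
Q = -8 (Q = (-6 - 5) + (1 - 1*(-2)) = -11 + (1 + 2) = -11 + 3 = -8)
v(m, j) = j + m
c(Z) = -2/57 (c(Z) = (18 - 8)/(-285) = 10*(-1/285) = -2/57)
1/(-8400 + c(75)) = 1/(-8400 - 2/57) = 1/(-478802/57) = -57/478802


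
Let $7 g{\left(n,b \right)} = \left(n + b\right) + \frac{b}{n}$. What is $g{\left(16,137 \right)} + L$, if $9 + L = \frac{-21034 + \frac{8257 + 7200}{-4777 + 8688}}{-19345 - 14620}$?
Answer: $\frac{218695964259}{14877756880} \approx 14.7$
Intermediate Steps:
$g{\left(n,b \right)} = \frac{b}{7} + \frac{n}{7} + \frac{b}{7 n}$ ($g{\left(n,b \right)} = \frac{\left(n + b\right) + \frac{b}{n}}{7} = \frac{\left(b + n\right) + \frac{b}{n}}{7} = \frac{b + n + \frac{b}{n}}{7} = \frac{b}{7} + \frac{n}{7} + \frac{b}{7 n}$)
$L = - \frac{1113285518}{132837115}$ ($L = -9 + \frac{-21034 + \frac{8257 + 7200}{-4777 + 8688}}{-19345 - 14620} = -9 + \frac{-21034 + \frac{15457}{3911}}{-33965} = -9 + \left(-21034 + 15457 \cdot \frac{1}{3911}\right) \left(- \frac{1}{33965}\right) = -9 + \left(-21034 + \frac{15457}{3911}\right) \left(- \frac{1}{33965}\right) = -9 - - \frac{82248517}{132837115} = -9 + \frac{82248517}{132837115} = - \frac{1113285518}{132837115} \approx -8.3808$)
$g{\left(16,137 \right)} + L = \frac{137 + 16 \left(137 + 16\right)}{7 \cdot 16} - \frac{1113285518}{132837115} = \frac{1}{7} \cdot \frac{1}{16} \left(137 + 16 \cdot 153\right) - \frac{1113285518}{132837115} = \frac{1}{7} \cdot \frac{1}{16} \left(137 + 2448\right) - \frac{1113285518}{132837115} = \frac{1}{7} \cdot \frac{1}{16} \cdot 2585 - \frac{1113285518}{132837115} = \frac{2585}{112} - \frac{1113285518}{132837115} = \frac{218695964259}{14877756880}$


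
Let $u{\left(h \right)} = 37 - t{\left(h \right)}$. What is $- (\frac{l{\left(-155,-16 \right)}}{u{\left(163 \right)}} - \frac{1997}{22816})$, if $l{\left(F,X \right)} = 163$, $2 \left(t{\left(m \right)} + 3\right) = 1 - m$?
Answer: $- \frac{3477371}{2760736} \approx -1.2596$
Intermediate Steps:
$t{\left(m \right)} = - \frac{5}{2} - \frac{m}{2}$ ($t{\left(m \right)} = -3 + \frac{1 - m}{2} = -3 - \left(- \frac{1}{2} + \frac{m}{2}\right) = - \frac{5}{2} - \frac{m}{2}$)
$u{\left(h \right)} = \frac{79}{2} + \frac{h}{2}$ ($u{\left(h \right)} = 37 - \left(- \frac{5}{2} - \frac{h}{2}\right) = 37 + \left(\frac{5}{2} + \frac{h}{2}\right) = \frac{79}{2} + \frac{h}{2}$)
$- (\frac{l{\left(-155,-16 \right)}}{u{\left(163 \right)}} - \frac{1997}{22816}) = - (\frac{163}{\frac{79}{2} + \frac{1}{2} \cdot 163} - \frac{1997}{22816}) = - (\frac{163}{\frac{79}{2} + \frac{163}{2}} - \frac{1997}{22816}) = - (\frac{163}{121} - \frac{1997}{22816}) = \left(-1\right) \frac{3477371}{2760736} = - \frac{3477371}{2760736}$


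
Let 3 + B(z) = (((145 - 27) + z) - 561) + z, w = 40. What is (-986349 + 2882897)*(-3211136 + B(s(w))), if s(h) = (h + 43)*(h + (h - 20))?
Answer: -6072029800856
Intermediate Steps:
s(h) = (-20 + 2*h)*(43 + h) (s(h) = (43 + h)*(h + (-20 + h)) = (43 + h)*(-20 + 2*h) = (-20 + 2*h)*(43 + h))
B(z) = -446 + 2*z (B(z) = -3 + ((((145 - 27) + z) - 561) + z) = -3 + (((118 + z) - 561) + z) = -3 + ((-443 + z) + z) = -3 + (-443 + 2*z) = -446 + 2*z)
(-986349 + 2882897)*(-3211136 + B(s(w))) = (-986349 + 2882897)*(-3211136 + (-446 + 2*(-860 + 2*40² + 66*40))) = 1896548*(-3211136 + (-446 + 2*(-860 + 2*1600 + 2640))) = 1896548*(-3211136 + (-446 + 2*(-860 + 3200 + 2640))) = 1896548*(-3211136 + (-446 + 2*4980)) = 1896548*(-3211136 + (-446 + 9960)) = 1896548*(-3211136 + 9514) = 1896548*(-3201622) = -6072029800856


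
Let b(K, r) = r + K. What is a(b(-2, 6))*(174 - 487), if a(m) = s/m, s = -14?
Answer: 2191/2 ≈ 1095.5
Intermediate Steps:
b(K, r) = K + r
a(m) = -14/m
a(b(-2, 6))*(174 - 487) = (-14/(-2 + 6))*(174 - 487) = -14/4*(-313) = -14*¼*(-313) = -7/2*(-313) = 2191/2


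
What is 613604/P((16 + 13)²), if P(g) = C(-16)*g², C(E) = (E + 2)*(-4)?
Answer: 153401/9901934 ≈ 0.015492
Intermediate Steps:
C(E) = -8 - 4*E (C(E) = (2 + E)*(-4) = -8 - 4*E)
P(g) = 56*g² (P(g) = (-8 - 4*(-16))*g² = (-8 + 64)*g² = 56*g²)
613604/P((16 + 13)²) = 613604/((56*((16 + 13)²)²)) = 613604/((56*(29²)²)) = 613604/((56*841²)) = 613604/((56*707281)) = 613604/39607736 = 613604*(1/39607736) = 153401/9901934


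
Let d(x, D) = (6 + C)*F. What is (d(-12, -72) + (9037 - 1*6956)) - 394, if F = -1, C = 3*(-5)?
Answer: 1696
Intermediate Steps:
C = -15
d(x, D) = 9 (d(x, D) = (6 - 15)*(-1) = -9*(-1) = 9)
(d(-12, -72) + (9037 - 1*6956)) - 394 = (9 + (9037 - 1*6956)) - 394 = (9 + (9037 - 6956)) - 394 = (9 + 2081) - 394 = 2090 - 394 = 1696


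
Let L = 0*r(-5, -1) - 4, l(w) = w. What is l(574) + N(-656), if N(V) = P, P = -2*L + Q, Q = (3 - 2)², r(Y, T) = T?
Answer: 583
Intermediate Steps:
L = -4 (L = 0*(-1) - 4 = 0 - 4 = -4)
Q = 1 (Q = 1² = 1)
P = 9 (P = -2*(-4) + 1 = 8 + 1 = 9)
N(V) = 9
l(574) + N(-656) = 574 + 9 = 583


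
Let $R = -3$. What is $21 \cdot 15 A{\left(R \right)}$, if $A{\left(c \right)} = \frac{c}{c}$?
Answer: $315$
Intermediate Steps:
$A{\left(c \right)} = 1$
$21 \cdot 15 A{\left(R \right)} = 21 \cdot 15 \cdot 1 = 315 \cdot 1 = 315$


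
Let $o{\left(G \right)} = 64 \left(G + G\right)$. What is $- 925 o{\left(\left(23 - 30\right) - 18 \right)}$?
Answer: $2960000$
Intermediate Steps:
$o{\left(G \right)} = 128 G$ ($o{\left(G \right)} = 64 \cdot 2 G = 128 G$)
$- 925 o{\left(\left(23 - 30\right) - 18 \right)} = - 925 \cdot 128 \left(\left(23 - 30\right) - 18\right) = - 925 \cdot 128 \left(-7 - 18\right) = - 925 \cdot 128 \left(-25\right) = \left(-925\right) \left(-3200\right) = 2960000$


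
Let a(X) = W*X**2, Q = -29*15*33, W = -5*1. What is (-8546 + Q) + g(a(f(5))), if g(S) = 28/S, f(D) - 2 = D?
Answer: -801539/35 ≈ -22901.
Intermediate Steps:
f(D) = 2 + D
W = -5
Q = -14355 (Q = -435*33 = -14355)
a(X) = -5*X**2
(-8546 + Q) + g(a(f(5))) = (-8546 - 14355) + 28/((-5*(2 + 5)**2)) = -22901 + 28/((-5*7**2)) = -22901 + 28/((-5*49)) = -22901 + 28/(-245) = -22901 + 28*(-1/245) = -22901 - 4/35 = -801539/35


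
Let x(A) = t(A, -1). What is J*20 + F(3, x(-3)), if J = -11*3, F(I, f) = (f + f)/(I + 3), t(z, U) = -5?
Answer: -1985/3 ≈ -661.67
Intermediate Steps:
x(A) = -5
F(I, f) = 2*f/(3 + I) (F(I, f) = (2*f)/(3 + I) = 2*f/(3 + I))
J = -33
J*20 + F(3, x(-3)) = -33*20 + 2*(-5)/(3 + 3) = -660 + 2*(-5)/6 = -660 + 2*(-5)*(⅙) = -660 - 5/3 = -1985/3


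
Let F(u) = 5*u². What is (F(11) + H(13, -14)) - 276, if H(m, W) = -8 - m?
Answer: 308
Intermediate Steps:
(F(11) + H(13, -14)) - 276 = (5*11² + (-8 - 1*13)) - 276 = (5*121 + (-8 - 13)) - 276 = (605 - 21) - 276 = 584 - 276 = 308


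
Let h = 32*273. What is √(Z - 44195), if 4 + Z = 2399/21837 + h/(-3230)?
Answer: 2*I*√13743867166873873095/35266755 ≈ 210.24*I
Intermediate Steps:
h = 8736
Z = -232576651/35266755 (Z = -4 + (2399/21837 + 8736/(-3230)) = -4 + (2399*(1/21837) + 8736*(-1/3230)) = -4 + (2399/21837 - 4368/1615) = -4 - 91509631/35266755 = -232576651/35266755 ≈ -6.5948)
√(Z - 44195) = √(-232576651/35266755 - 44195) = √(-1558846813876/35266755) = 2*I*√13743867166873873095/35266755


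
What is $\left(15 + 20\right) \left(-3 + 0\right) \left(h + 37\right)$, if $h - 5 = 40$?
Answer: $-8610$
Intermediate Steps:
$h = 45$ ($h = 5 + 40 = 45$)
$\left(15 + 20\right) \left(-3 + 0\right) \left(h + 37\right) = \left(15 + 20\right) \left(-3 + 0\right) \left(45 + 37\right) = 35 \left(-3\right) 82 = \left(-105\right) 82 = -8610$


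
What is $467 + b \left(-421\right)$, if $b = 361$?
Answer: $-151514$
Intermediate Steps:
$467 + b \left(-421\right) = 467 + 361 \left(-421\right) = 467 - 151981 = -151514$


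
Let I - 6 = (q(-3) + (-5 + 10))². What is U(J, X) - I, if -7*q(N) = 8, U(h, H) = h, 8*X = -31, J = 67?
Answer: 2260/49 ≈ 46.122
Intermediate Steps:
X = -31/8 (X = (⅛)*(-31) = -31/8 ≈ -3.8750)
q(N) = -8/7 (q(N) = -⅐*8 = -8/7)
I = 1023/49 (I = 6 + (-8/7 + (-5 + 10))² = 6 + (-8/7 + 5)² = 6 + (27/7)² = 6 + 729/49 = 1023/49 ≈ 20.878)
U(J, X) - I = 67 - 1*1023/49 = 67 - 1023/49 = 2260/49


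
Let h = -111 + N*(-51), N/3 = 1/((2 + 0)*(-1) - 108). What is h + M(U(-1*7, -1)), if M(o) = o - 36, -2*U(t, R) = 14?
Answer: -16787/110 ≈ -152.61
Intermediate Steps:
U(t, R) = -7 (U(t, R) = -½*14 = -7)
M(o) = -36 + o
N = -3/110 (N = 3/((2 + 0)*(-1) - 108) = 3/(2*(-1) - 108) = 3/(-2 - 108) = 3/(-110) = 3*(-1/110) = -3/110 ≈ -0.027273)
h = -12057/110 (h = -111 - 3/110*(-51) = -111 + 153/110 = -12057/110 ≈ -109.61)
h + M(U(-1*7, -1)) = -12057/110 + (-36 - 7) = -12057/110 - 43 = -16787/110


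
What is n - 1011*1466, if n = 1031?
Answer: -1481095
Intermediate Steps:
n - 1011*1466 = 1031 - 1011*1466 = 1031 - 1482126 = -1481095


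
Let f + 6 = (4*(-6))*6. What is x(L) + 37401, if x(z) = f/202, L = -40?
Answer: 3777426/101 ≈ 37400.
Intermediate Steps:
f = -150 (f = -6 + (4*(-6))*6 = -6 - 24*6 = -6 - 144 = -150)
x(z) = -75/101 (x(z) = -150/202 = -150*1/202 = -75/101)
x(L) + 37401 = -75/101 + 37401 = 3777426/101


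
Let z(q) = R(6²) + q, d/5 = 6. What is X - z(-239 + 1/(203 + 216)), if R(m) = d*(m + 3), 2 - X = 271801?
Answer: -114273871/419 ≈ -2.7273e+5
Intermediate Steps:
d = 30 (d = 5*6 = 30)
X = -271799 (X = 2 - 1*271801 = 2 - 271801 = -271799)
R(m) = 90 + 30*m (R(m) = 30*(m + 3) = 30*(3 + m) = 90 + 30*m)
z(q) = 1170 + q (z(q) = (90 + 30*6²) + q = (90 + 30*36) + q = (90 + 1080) + q = 1170 + q)
X - z(-239 + 1/(203 + 216)) = -271799 - (1170 + (-239 + 1/(203 + 216))) = -271799 - (1170 + (-239 + 1/419)) = -271799 - (1170 - 100140/419) = -271799 - 1*390090/419 = -271799 - 390090/419 = -114273871/419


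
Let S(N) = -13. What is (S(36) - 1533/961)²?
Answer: 196728676/923521 ≈ 213.02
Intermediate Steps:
(S(36) - 1533/961)² = (-13 - 1533/961)² = (-14026/961)² = 196728676/923521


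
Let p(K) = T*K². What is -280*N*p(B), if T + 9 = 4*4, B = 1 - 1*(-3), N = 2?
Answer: -62720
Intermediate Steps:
B = 4 (B = 1 + 3 = 4)
T = 7 (T = -9 + 4*4 = -9 + 16 = 7)
p(K) = 7*K²
-280*N*p(B) = -560*7*4² = -560*7*16 = -560*112 = -280*224 = -62720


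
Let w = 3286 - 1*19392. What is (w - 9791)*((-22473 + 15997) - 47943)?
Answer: 1409288843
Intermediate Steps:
w = -16106 (w = 3286 - 19392 = -16106)
(w - 9791)*((-22473 + 15997) - 47943) = (-16106 - 9791)*((-22473 + 15997) - 47943) = -25897*(-6476 - 47943) = -25897*(-54419) = 1409288843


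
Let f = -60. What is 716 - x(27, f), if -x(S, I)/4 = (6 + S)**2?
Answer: 5072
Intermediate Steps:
x(S, I) = -4*(6 + S)**2
716 - x(27, f) = 716 - (-4)*(6 + 27)**2 = 716 - (-4)*33**2 = 716 - (-4)*1089 = 716 - 1*(-4356) = 716 + 4356 = 5072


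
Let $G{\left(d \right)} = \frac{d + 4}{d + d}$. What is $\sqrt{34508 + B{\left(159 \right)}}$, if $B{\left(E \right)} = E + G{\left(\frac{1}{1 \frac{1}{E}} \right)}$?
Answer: $\frac{\sqrt{3505717542}}{318} \approx 186.19$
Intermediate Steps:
$G{\left(d \right)} = \frac{4 + d}{2 d}$
$B{\left(E \right)} = E + \frac{4 + E}{2 E}$ ($B{\left(E \right)} = E + \frac{4 + \frac{1}{1 \frac{1}{E}}}{2 \frac{1}{1 \frac{1}{E}}} = E + \frac{4 + \frac{1}{\frac{1}{E}}}{2 \frac{1}{\frac{1}{E}}} = E + \frac{4 + E}{2 E}$)
$\sqrt{34508 + B{\left(159 \right)}} = \sqrt{34508 + \left(\frac{1}{2} + 159 + \frac{2}{159}\right)} = \sqrt{34508 + \frac{50725}{318}} = \sqrt{\frac{11024269}{318}} = \frac{\sqrt{3505717542}}{318}$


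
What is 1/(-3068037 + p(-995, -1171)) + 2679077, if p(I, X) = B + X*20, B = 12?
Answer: 8282219196264/3091445 ≈ 2.6791e+6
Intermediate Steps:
p(I, X) = 12 + 20*X (p(I, X) = 12 + X*20 = 12 + 20*X)
1/(-3068037 + p(-995, -1171)) + 2679077 = 1/(-3068037 + (12 + 20*(-1171))) + 2679077 = 1/(-3068037 + (12 - 23420)) + 2679077 = 1/(-3068037 - 23408) + 2679077 = 1/(-3091445) + 2679077 = -1/3091445 + 2679077 = 8282219196264/3091445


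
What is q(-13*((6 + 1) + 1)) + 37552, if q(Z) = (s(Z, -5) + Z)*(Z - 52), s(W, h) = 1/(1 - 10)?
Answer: 161380/3 ≈ 53793.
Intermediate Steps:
s(W, h) = -⅑ (s(W, h) = 1/(-9) = -⅑)
q(Z) = (-52 + Z)*(-⅑ + Z) (q(Z) = (-⅑ + Z)*(Z - 52) = (-⅑ + Z)*(-52 + Z) = (-52 + Z)*(-⅑ + Z))
q(-13*((6 + 1) + 1)) + 37552 = (52/9 + (-13*((6 + 1) + 1))² - (-6097)*((6 + 1) + 1)/9) + 37552 = (52/9 + (-13*(7 + 1))² - (-6097)*(7 + 1)/9) + 37552 = (52/9 + (-13*8)² - (-6097)*8/9) + 37552 = (52/9 + (-104)² - 469/9*(-104)) + 37552 = (52/9 + 10816 + 48776/9) + 37552 = 48724/3 + 37552 = 161380/3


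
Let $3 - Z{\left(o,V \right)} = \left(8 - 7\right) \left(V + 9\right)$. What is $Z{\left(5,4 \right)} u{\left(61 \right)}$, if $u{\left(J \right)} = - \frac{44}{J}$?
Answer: $\frac{440}{61} \approx 7.2131$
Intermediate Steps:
$Z{\left(o,V \right)} = -6 - V$ ($Z{\left(o,V \right)} = 3 - \left(8 - 7\right) \left(V + 9\right) = 3 - 1 \left(9 + V\right) = 3 - \left(9 + V\right) = -6 - V$)
$Z{\left(5,4 \right)} u{\left(61 \right)} = \left(-6 - 4\right) \left(- \frac{44}{61}\right) = \left(-6 - 4\right) \left(\left(-44\right) \frac{1}{61}\right) = \left(-10\right) \left(- \frac{44}{61}\right) = \frac{440}{61}$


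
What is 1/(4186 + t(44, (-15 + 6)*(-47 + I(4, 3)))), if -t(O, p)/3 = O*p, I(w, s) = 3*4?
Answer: -1/37394 ≈ -2.6742e-5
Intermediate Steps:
I(w, s) = 12
t(O, p) = -3*O*p
1/(4186 + t(44, (-15 + 6)*(-47 + I(4, 3)))) = 1/(4186 - 3*44*(-15 + 6)*(-47 + 12)) = 1/(4186 - 3*44*(-9*(-35))) = 1/(4186 - 3*44*315) = 1/(4186 - 41580) = 1/(-37394) = -1/37394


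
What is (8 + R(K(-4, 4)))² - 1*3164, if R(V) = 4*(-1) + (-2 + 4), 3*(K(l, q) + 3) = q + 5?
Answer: -3128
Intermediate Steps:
K(l, q) = -4/3 + q/3 (K(l, q) = -3 + (q + 5)/3 = -3 + (5 + q)/3 = -3 + (5/3 + q/3) = -4/3 + q/3)
R(V) = -2 (R(V) = -4 + 2 = -2)
(8 + R(K(-4, 4)))² - 1*3164 = (8 - 2)² - 1*3164 = 6² - 3164 = 36 - 3164 = -3128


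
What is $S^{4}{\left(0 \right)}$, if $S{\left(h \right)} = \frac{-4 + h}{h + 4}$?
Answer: $1$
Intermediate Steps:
$S{\left(h \right)} = \frac{-4 + h}{4 + h}$
$S^{4}{\left(0 \right)} = \left(\frac{-4 + 0}{4 + 0}\right)^{4} = \left(\frac{1}{4} \left(-4\right)\right)^{4} = \left(-1\right)^{4} = 1$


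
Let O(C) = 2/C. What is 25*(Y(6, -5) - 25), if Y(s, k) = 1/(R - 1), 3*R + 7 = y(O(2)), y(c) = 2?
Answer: -5075/8 ≈ -634.38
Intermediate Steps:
R = -5/3 (R = -7/3 + (1/3)*2 = -7/3 + 2/3 = -5/3 ≈ -1.6667)
Y(s, k) = -3/8 (Y(s, k) = 1/(-5/3 - 1) = 1/(-8/3) = -3/8)
25*(Y(6, -5) - 25) = 25*(-3/8 - 25) = 25*(-203/8) = -5075/8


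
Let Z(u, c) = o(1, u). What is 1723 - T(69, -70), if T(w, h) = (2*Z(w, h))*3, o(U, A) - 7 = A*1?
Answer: 1267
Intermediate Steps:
o(U, A) = 7 + A (o(U, A) = 7 + A*1 = 7 + A)
Z(u, c) = 7 + u
T(w, h) = 42 + 6*w (T(w, h) = (2*(7 + w))*3 = (14 + 2*w)*3 = 42 + 6*w)
1723 - T(69, -70) = 1723 - (42 + 6*69) = 1723 - (42 + 414) = 1723 - 1*456 = 1723 - 456 = 1267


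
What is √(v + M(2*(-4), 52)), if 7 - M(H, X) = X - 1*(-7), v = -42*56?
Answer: 2*I*√601 ≈ 49.031*I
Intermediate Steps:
v = -2352
M(H, X) = -X (M(H, X) = 7 - (X - 1*(-7)) = 7 - (X + 7) = 7 - (7 + X) = 7 + (-7 - X) = -X)
√(v + M(2*(-4), 52)) = √(-2352 - 1*52) = √(-2352 - 52) = √(-2404) = 2*I*√601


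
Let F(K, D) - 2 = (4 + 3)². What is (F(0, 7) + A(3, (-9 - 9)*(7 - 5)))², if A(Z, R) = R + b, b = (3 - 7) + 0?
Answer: 121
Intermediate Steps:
b = -4 (b = -4 + 0 = -4)
A(Z, R) = -4 + R (A(Z, R) = R - 4 = -4 + R)
F(K, D) = 51 (F(K, D) = 2 + (4 + 3)² = 2 + 7² = 2 + 49 = 51)
(F(0, 7) + A(3, (-9 - 9)*(7 - 5)))² = (51 + (-4 + (-9 - 9)*(7 - 5)))² = (51 + (-4 - 18*2))² = (51 + (-4 - 36))² = (51 - 40)² = 11² = 121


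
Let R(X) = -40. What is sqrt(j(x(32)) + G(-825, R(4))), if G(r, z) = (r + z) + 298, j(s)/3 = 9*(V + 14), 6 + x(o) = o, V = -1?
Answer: 6*I*sqrt(6) ≈ 14.697*I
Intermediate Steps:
x(o) = -6 + o
j(s) = 351 (j(s) = 3*(9*(-1 + 14)) = 3*(9*13) = 3*117 = 351)
G(r, z) = 298 + r + z
sqrt(j(x(32)) + G(-825, R(4))) = sqrt(351 + (298 - 825 - 40)) = sqrt(351 - 567) = sqrt(-216) = 6*I*sqrt(6)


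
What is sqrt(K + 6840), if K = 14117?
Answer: sqrt(20957) ≈ 144.77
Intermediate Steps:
sqrt(K + 6840) = sqrt(14117 + 6840) = sqrt(20957)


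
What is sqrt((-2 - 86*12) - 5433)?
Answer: I*sqrt(6467) ≈ 80.418*I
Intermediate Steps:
sqrt((-2 - 86*12) - 5433) = sqrt((-2 - 1032) - 5433) = sqrt(-1034 - 5433) = sqrt(-6467) = I*sqrt(6467)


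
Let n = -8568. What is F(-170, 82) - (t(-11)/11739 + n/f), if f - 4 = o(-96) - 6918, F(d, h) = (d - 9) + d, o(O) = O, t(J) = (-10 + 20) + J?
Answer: -14409959426/41145195 ≈ -350.22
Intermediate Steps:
t(J) = 10 + J
F(d, h) = -9 + 2*d (F(d, h) = (-9 + d) + d = -9 + 2*d)
f = -7010 (f = 4 + (-96 - 6918) = 4 - 7014 = -7010)
F(-170, 82) - (t(-11)/11739 + n/f) = (-9 + 2*(-170)) - ((10 - 11)/11739 - 8568/(-7010)) = (-9 - 340) - (-1*1/11739 - 8568*(-1/7010)) = -349 - (-1/11739 + 4284/3505) = -349 - 1*50286371/41145195 = -349 - 50286371/41145195 = -14409959426/41145195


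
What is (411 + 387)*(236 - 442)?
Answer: -164388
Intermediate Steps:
(411 + 387)*(236 - 442) = 798*(-206) = -164388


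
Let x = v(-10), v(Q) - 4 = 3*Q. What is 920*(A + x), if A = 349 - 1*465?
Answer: -130640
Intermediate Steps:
A = -116 (A = 349 - 465 = -116)
v(Q) = 4 + 3*Q
x = -26 (x = 4 + 3*(-10) = 4 - 30 = -26)
920*(A + x) = 920*(-116 - 26) = 920*(-142) = -130640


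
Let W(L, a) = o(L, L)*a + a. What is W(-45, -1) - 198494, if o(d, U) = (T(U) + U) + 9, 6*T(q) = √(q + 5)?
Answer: -198459 - I*√10/3 ≈ -1.9846e+5 - 1.0541*I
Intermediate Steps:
T(q) = √(5 + q)/6 (T(q) = √(q + 5)/6 = √(5 + q)/6)
o(d, U) = 9 + U + √(5 + U)/6 (o(d, U) = (√(5 + U)/6 + U) + 9 = (U + √(5 + U)/6) + 9 = 9 + U + √(5 + U)/6)
W(L, a) = a + a*(9 + L + √(5 + L)/6) (W(L, a) = (9 + L + √(5 + L)/6)*a + a = a*(9 + L + √(5 + L)/6) + a = a + a*(9 + L + √(5 + L)/6))
W(-45, -1) - 198494 = (⅙)*(-1)*(60 + √(5 - 45) + 6*(-45)) - 198494 = (⅙)*(-1)*(60 + √(-40) - 270) - 198494 = (⅙)*(-1)*(60 + 2*I*√10 - 270) - 198494 = (⅙)*(-1)*(-210 + 2*I*√10) - 198494 = (35 - I*√10/3) - 198494 = -198459 - I*√10/3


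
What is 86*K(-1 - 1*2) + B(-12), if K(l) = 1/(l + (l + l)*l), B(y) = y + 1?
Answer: -79/15 ≈ -5.2667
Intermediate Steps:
B(y) = 1 + y
K(l) = 1/(l + 2*l**2) (K(l) = 1/(l + (2*l)*l) = 1/(l + 2*l**2))
86*K(-1 - 1*2) + B(-12) = 86*(1/((-1 - 1*2)*(1 + 2*(-1 - 1*2)))) + (1 - 12) = 86*(1/((-1 - 2)*(1 + 2*(-1 - 2)))) - 11 = 86*(1/((-3)*(1 + 2*(-3)))) - 11 = 86*(-1/(3*(1 - 6))) - 11 = 86*(-1/3/(-5)) - 11 = 86*(-1/3*(-1/5)) - 11 = 86*(1/15) - 11 = 86/15 - 11 = -79/15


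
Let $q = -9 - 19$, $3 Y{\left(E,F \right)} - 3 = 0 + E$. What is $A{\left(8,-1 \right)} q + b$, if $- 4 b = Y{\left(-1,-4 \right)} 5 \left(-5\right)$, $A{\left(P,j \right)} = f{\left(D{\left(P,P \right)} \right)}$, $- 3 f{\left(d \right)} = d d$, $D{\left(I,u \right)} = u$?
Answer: $\frac{1203}{2} \approx 601.5$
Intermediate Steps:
$f{\left(d \right)} = - \frac{d^{2}}{3}$ ($f{\left(d \right)} = - \frac{d d}{3} = - \frac{d^{2}}{3}$)
$A{\left(P,j \right)} = - \frac{P^{2}}{3}$
$Y{\left(E,F \right)} = 1 + \frac{E}{3}$ ($Y{\left(E,F \right)} = 1 + \frac{0 + E}{3} = 1 + \frac{E}{3}$)
$q = -28$
$b = \frac{25}{6}$ ($b = - \frac{\left(1 + \frac{1}{3} \left(-1\right)\right) 5 \left(-5\right)}{4} = - \frac{\left(1 - \frac{1}{3}\right) 5 \left(-5\right)}{4} = - \frac{\frac{2}{3} \cdot 5 \left(-5\right)}{4} = - \frac{\frac{10}{3} \left(-5\right)}{4} = \left(- \frac{1}{4}\right) \left(- \frac{50}{3}\right) = \frac{25}{6} \approx 4.1667$)
$A{\left(8,-1 \right)} q + b = - \frac{8^{2}}{3} \left(-28\right) + \frac{25}{6} = \left(- \frac{1}{3}\right) 64 \left(-28\right) + \frac{25}{6} = \left(- \frac{64}{3}\right) \left(-28\right) + \frac{25}{6} = \frac{1792}{3} + \frac{25}{6} = \frac{1203}{2}$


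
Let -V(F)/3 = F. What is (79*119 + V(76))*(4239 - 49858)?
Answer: -418463087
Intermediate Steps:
V(F) = -3*F
(79*119 + V(76))*(4239 - 49858) = (79*119 - 3*76)*(4239 - 49858) = (9401 - 228)*(-45619) = 9173*(-45619) = -418463087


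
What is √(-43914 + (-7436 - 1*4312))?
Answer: I*√55662 ≈ 235.93*I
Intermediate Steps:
√(-43914 + (-7436 - 1*4312)) = √(-43914 + (-7436 - 4312)) = √(-43914 - 11748) = √(-55662) = I*√55662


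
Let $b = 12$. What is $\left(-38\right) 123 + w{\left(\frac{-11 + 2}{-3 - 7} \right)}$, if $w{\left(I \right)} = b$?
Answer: $-4662$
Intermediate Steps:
$w{\left(I \right)} = 12$
$\left(-38\right) 123 + w{\left(\frac{-11 + 2}{-3 - 7} \right)} = \left(-38\right) 123 + 12 = -4674 + 12 = -4662$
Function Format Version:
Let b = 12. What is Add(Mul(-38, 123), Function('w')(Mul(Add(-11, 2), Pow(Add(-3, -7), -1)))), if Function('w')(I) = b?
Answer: -4662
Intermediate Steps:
Function('w')(I) = 12
Add(Mul(-38, 123), Function('w')(Mul(Add(-11, 2), Pow(Add(-3, -7), -1)))) = Add(Mul(-38, 123), 12) = Add(-4674, 12) = -4662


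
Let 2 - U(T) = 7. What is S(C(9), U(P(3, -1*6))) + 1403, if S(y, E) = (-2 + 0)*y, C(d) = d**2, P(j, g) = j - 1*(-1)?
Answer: 1241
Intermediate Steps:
P(j, g) = 1 + j (P(j, g) = j + 1 = 1 + j)
U(T) = -5 (U(T) = 2 - 1*7 = 2 - 7 = -5)
S(y, E) = -2*y
S(C(9), U(P(3, -1*6))) + 1403 = -2*9**2 + 1403 = -2*81 + 1403 = -162 + 1403 = 1241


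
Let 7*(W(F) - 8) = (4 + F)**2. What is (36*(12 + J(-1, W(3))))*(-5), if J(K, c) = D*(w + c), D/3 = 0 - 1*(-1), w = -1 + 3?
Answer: -11340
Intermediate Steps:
w = 2
D = 3 (D = 3*(0 - 1*(-1)) = 3*(0 + 1) = 3*1 = 3)
W(F) = 8 + (4 + F)**2/7
J(K, c) = 6 + 3*c (J(K, c) = 3*(2 + c) = 6 + 3*c)
(36*(12 + J(-1, W(3))))*(-5) = (36*(12 + (6 + 3*(8 + (4 + 3)**2/7))))*(-5) = (36*(12 + (6 + 3*(8 + (1/7)*7**2))))*(-5) = (36*(12 + (6 + 3*(8 + (1/7)*49))))*(-5) = (36*(12 + (6 + 3*(8 + 7))))*(-5) = (36*(12 + (6 + 3*15)))*(-5) = (36*(12 + (6 + 45)))*(-5) = (36*(12 + 51))*(-5) = (36*63)*(-5) = 2268*(-5) = -11340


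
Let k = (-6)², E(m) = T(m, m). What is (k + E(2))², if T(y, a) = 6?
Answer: 1764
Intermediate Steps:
E(m) = 6
k = 36
(k + E(2))² = (36 + 6)² = 42² = 1764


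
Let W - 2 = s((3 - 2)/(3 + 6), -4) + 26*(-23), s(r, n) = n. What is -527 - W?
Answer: 73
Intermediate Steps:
W = -600 (W = 2 + (-4 + 26*(-23)) = 2 + (-4 - 598) = 2 - 602 = -600)
-527 - W = -527 - 1*(-600) = -527 + 600 = 73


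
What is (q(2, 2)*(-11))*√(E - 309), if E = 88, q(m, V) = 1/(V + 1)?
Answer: -11*I*√221/3 ≈ -54.509*I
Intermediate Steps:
q(m, V) = 1/(1 + V)
(q(2, 2)*(-11))*√(E - 309) = (-11/(1 + 2))*√(88 - 309) = (-11/3)*√(-221) = ((⅓)*(-11))*(I*√221) = -11*I*√221/3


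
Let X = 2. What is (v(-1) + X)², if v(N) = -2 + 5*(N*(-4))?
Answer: 400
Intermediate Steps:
v(N) = -2 - 20*N (v(N) = -2 + 5*(-4*N) = -2 - 20*N)
(v(-1) + X)² = ((-2 - 20*(-1)) + 2)² = ((-2 + 20) + 2)² = (18 + 2)² = 20² = 400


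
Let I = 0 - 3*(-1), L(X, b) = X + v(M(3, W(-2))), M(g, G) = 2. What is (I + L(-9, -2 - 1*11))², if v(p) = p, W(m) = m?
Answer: 16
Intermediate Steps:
L(X, b) = 2 + X (L(X, b) = X + 2 = 2 + X)
I = 3 (I = 0 + 3 = 3)
(I + L(-9, -2 - 1*11))² = (3 + (2 - 9))² = (3 - 7)² = (-4)² = 16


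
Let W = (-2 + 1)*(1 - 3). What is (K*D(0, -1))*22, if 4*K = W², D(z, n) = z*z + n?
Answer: -22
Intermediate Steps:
D(z, n) = n + z² (D(z, n) = z² + n = n + z²)
W = 2 (W = -1*(-2) = 2)
K = 1 (K = (¼)*2² = (¼)*4 = 1)
(K*D(0, -1))*22 = (1*(-1 + 0²))*22 = (1*(-1 + 0))*22 = (1*(-1))*22 = -1*22 = -22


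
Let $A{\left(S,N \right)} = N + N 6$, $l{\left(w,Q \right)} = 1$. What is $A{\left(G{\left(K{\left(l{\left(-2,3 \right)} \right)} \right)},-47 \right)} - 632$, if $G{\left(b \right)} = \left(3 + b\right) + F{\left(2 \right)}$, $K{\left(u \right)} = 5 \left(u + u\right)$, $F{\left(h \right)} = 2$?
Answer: $-961$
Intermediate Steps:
$K{\left(u \right)} = 10 u$ ($K{\left(u \right)} = 5 \cdot 2 u = 10 u$)
$G{\left(b \right)} = 5 + b$ ($G{\left(b \right)} = \left(3 + b\right) + 2 = 5 + b$)
$A{\left(S,N \right)} = 7 N$ ($A{\left(S,N \right)} = N + 6 N = 7 N$)
$A{\left(G{\left(K{\left(l{\left(-2,3 \right)} \right)} \right)},-47 \right)} - 632 = 7 \left(-47\right) - 632 = -329 - 632 = -961$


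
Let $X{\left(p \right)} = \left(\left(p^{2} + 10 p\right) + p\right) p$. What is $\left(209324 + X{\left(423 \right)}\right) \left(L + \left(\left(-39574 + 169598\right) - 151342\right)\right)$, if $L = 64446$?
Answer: $3358140587280$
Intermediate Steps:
$X{\left(p \right)} = p \left(p^{2} + 11 p\right)$ ($X{\left(p \right)} = \left(p^{2} + 11 p\right) p = p \left(p^{2} + 11 p\right)$)
$\left(209324 + X{\left(423 \right)}\right) \left(L + \left(\left(-39574 + 169598\right) - 151342\right)\right) = \left(209324 + 423^{2} \left(11 + 423\right)\right) \left(64446 + \left(\left(-39574 + 169598\right) - 151342\right)\right) = \left(209324 + 178929 \cdot 434\right) \left(64446 + \left(130024 - 151342\right)\right) = \left(209324 + 77655186\right) \left(64446 - 21318\right) = 77864510 \cdot 43128 = 3358140587280$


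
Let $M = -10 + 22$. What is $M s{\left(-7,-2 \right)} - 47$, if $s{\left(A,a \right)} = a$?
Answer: $-71$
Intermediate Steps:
$M = 12$
$M s{\left(-7,-2 \right)} - 47 = 12 \left(-2\right) - 47 = -24 - 47 = -71$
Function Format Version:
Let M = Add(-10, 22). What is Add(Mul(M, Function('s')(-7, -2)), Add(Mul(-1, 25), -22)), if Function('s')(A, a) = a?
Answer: -71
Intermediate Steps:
M = 12
Add(Mul(M, Function('s')(-7, -2)), Add(Mul(-1, 25), -22)) = Add(Mul(12, -2), Add(Mul(-1, 25), -22)) = Add(-24, Add(-25, -22)) = Add(-24, -47) = -71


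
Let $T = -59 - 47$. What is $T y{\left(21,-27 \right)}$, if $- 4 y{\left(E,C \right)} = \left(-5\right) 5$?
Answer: $- \frac{1325}{2} \approx -662.5$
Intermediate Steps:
$y{\left(E,C \right)} = \frac{25}{4}$ ($y{\left(E,C \right)} = - \frac{\left(-5\right) 5}{4} = \left(- \frac{1}{4}\right) \left(-25\right) = \frac{25}{4}$)
$T = -106$
$T y{\left(21,-27 \right)} = \left(-106\right) \frac{25}{4} = - \frac{1325}{2}$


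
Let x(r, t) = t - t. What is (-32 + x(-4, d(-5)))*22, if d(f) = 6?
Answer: -704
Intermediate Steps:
x(r, t) = 0
(-32 + x(-4, d(-5)))*22 = (-32 + 0)*22 = -32*22 = -704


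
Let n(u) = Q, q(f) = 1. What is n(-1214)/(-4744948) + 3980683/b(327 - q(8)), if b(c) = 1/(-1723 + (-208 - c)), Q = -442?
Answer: -1639635310604421/182498 ≈ -8.9844e+9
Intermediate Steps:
n(u) = -442
b(c) = 1/(-1931 - c)
n(-1214)/(-4744948) + 3980683/b(327 - q(8)) = -442/(-4744948) + 3980683/((-1/(1931 + (327 - 1*1)))) = -442*(-1/4744948) + 3980683/((-1/(1931 + (327 - 1)))) = 17/182498 + 3980683/((-1/(1931 + 326))) = 17/182498 + 3980683/((-1/2257)) = 17/182498 + 3980683/((-1*1/2257)) = 17/182498 + 3980683/(-1/2257) = 17/182498 + 3980683*(-2257) = 17/182498 - 8984401531 = -1639635310604421/182498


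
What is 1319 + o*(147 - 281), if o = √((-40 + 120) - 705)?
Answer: 1319 - 3350*I ≈ 1319.0 - 3350.0*I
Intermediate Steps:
o = 25*I (o = √(80 - 705) = √(-625) = 25*I ≈ 25.0*I)
1319 + o*(147 - 281) = 1319 + (25*I)*(147 - 281) = 1319 + (25*I)*(-134) = 1319 - 3350*I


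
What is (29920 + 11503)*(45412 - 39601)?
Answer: 240709053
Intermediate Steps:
(29920 + 11503)*(45412 - 39601) = 41423*5811 = 240709053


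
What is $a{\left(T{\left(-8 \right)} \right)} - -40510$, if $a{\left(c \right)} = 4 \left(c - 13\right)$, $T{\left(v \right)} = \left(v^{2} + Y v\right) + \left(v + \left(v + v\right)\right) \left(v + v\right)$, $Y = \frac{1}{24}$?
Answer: $\frac{126746}{3} \approx 42249.0$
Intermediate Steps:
$Y = \frac{1}{24} \approx 0.041667$
$T{\left(v \right)} = 7 v^{2} + \frac{v}{24}$ ($T{\left(v \right)} = \left(v^{2} + \frac{v}{24}\right) + \left(v + \left(v + v\right)\right) \left(v + v\right) = \left(v^{2} + \frac{v}{24}\right) + \left(v + 2 v\right) 2 v = \left(v^{2} + \frac{v}{24}\right) + 3 v 2 v = \left(v^{2} + \frac{v}{24}\right) + 6 v^{2} = 7 v^{2} + \frac{v}{24}$)
$a{\left(c \right)} = -52 + 4 c$ ($a{\left(c \right)} = 4 \left(-13 + c\right) = -52 + 4 c$)
$a{\left(T{\left(-8 \right)} \right)} - -40510 = \left(-52 + 4 \cdot \frac{1}{24} \left(-8\right) \left(1 + 168 \left(-8\right)\right)\right) - -40510 = \left(-52 + 4 \cdot \frac{1}{24} \left(-8\right) \left(1 - 1344\right)\right) + 40510 = \left(-52 + 4 \cdot \frac{1}{24} \left(-8\right) \left(-1343\right)\right) + 40510 = \left(-52 + 4 \cdot \frac{1343}{3}\right) + 40510 = \left(-52 + \frac{5372}{3}\right) + 40510 = \frac{5216}{3} + 40510 = \frac{126746}{3}$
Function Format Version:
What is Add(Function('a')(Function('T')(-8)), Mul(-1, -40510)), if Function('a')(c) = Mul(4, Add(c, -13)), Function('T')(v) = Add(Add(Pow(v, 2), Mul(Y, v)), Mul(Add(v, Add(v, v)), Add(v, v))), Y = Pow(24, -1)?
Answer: Rational(126746, 3) ≈ 42249.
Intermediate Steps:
Y = Rational(1, 24) ≈ 0.041667
Function('T')(v) = Add(Mul(7, Pow(v, 2)), Mul(Rational(1, 24), v)) (Function('T')(v) = Add(Add(Pow(v, 2), Mul(Rational(1, 24), v)), Mul(Add(v, Add(v, v)), Add(v, v))) = Add(Add(Pow(v, 2), Mul(Rational(1, 24), v)), Mul(Add(v, Mul(2, v)), Mul(2, v))) = Add(Add(Pow(v, 2), Mul(Rational(1, 24), v)), Mul(Mul(3, v), Mul(2, v))) = Add(Add(Pow(v, 2), Mul(Rational(1, 24), v)), Mul(6, Pow(v, 2))) = Add(Mul(7, Pow(v, 2)), Mul(Rational(1, 24), v)))
Function('a')(c) = Add(-52, Mul(4, c)) (Function('a')(c) = Mul(4, Add(-13, c)) = Add(-52, Mul(4, c)))
Add(Function('a')(Function('T')(-8)), Mul(-1, -40510)) = Add(Add(-52, Mul(4, Mul(Rational(1, 24), -8, Add(1, Mul(168, -8))))), Mul(-1, -40510)) = Add(Add(-52, Mul(4, Mul(Rational(1, 24), -8, Add(1, -1344)))), 40510) = Add(Add(-52, Mul(4, Mul(Rational(1, 24), -8, -1343))), 40510) = Add(Add(-52, Mul(4, Rational(1343, 3))), 40510) = Add(Add(-52, Rational(5372, 3)), 40510) = Add(Rational(5216, 3), 40510) = Rational(126746, 3)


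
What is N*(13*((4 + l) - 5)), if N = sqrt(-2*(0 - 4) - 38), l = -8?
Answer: -117*I*sqrt(30) ≈ -640.83*I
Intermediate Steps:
N = I*sqrt(30) (N = sqrt(-2*(-4) - 38) = sqrt(8 - 38) = sqrt(-30) = I*sqrt(30) ≈ 5.4772*I)
N*(13*((4 + l) - 5)) = (I*sqrt(30))*(13*((4 - 8) - 5)) = (I*sqrt(30))*(13*(-4 - 5)) = (I*sqrt(30))*(13*(-9)) = (I*sqrt(30))*(-117) = -117*I*sqrt(30)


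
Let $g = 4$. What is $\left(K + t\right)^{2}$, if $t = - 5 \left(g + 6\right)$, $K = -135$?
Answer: $34225$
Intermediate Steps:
$t = -50$ ($t = - 5 \left(4 + 6\right) = \left(-5\right) 10 = -50$)
$\left(K + t\right)^{2} = \left(-135 - 50\right)^{2} = \left(-185\right)^{2} = 34225$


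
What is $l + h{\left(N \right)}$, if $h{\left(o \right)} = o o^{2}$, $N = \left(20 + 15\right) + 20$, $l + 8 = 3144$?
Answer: $169511$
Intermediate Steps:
$l = 3136$ ($l = -8 + 3144 = 3136$)
$N = 55$ ($N = 35 + 20 = 55$)
$h{\left(o \right)} = o^{3}$
$l + h{\left(N \right)} = 3136 + 55^{3} = 3136 + 166375 = 169511$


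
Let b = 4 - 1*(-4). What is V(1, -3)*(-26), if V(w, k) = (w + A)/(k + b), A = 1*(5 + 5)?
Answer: -286/5 ≈ -57.200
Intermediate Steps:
A = 10 (A = 1*10 = 10)
b = 8 (b = 4 + 4 = 8)
V(w, k) = (10 + w)/(8 + k) (V(w, k) = (w + 10)/(k + 8) = (10 + w)/(8 + k))
V(1, -3)*(-26) = ((10 + 1)/(8 - 3))*(-26) = (11/5)*(-26) = -286/5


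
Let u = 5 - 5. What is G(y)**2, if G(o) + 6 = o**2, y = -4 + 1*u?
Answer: 100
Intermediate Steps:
u = 0
y = -4 (y = -4 + 1*0 = -4 + 0 = -4)
G(o) = -6 + o**2
G(y)**2 = (-6 + (-4)**2)**2 = (-6 + 16)**2 = 10**2 = 100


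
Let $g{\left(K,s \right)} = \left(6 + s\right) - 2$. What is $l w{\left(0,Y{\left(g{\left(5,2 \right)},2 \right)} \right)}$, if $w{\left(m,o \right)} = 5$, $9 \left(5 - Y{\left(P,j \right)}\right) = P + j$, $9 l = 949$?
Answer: $\frac{4745}{9} \approx 527.22$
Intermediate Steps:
$g{\left(K,s \right)} = 4 + s$
$l = \frac{949}{9}$ ($l = \frac{1}{9} \cdot 949 = \frac{949}{9} \approx 105.44$)
$Y{\left(P,j \right)} = 5 - \frac{P}{9} - \frac{j}{9}$ ($Y{\left(P,j \right)} = 5 - \frac{P + j}{9} = 5 - \left(\frac{P}{9} + \frac{j}{9}\right) = 5 - \frac{P}{9} - \frac{j}{9}$)
$l w{\left(0,Y{\left(g{\left(5,2 \right)},2 \right)} \right)} = \frac{949}{9} \cdot 5 = \frac{4745}{9}$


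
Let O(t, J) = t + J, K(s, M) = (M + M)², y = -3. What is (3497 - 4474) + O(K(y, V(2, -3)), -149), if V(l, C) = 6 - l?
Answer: -1062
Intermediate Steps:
K(s, M) = 4*M² (K(s, M) = (2*M)² = 4*M²)
O(t, J) = J + t
(3497 - 4474) + O(K(y, V(2, -3)), -149) = (3497 - 4474) + (-149 + 4*(6 - 1*2)²) = -977 + (-149 + 4*(6 - 2)²) = -977 + (-149 + 4*4²) = -977 + (-149 + 4*16) = -977 + (-149 + 64) = -977 - 85 = -1062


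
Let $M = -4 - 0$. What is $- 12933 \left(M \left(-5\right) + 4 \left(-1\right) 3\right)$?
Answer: $-103464$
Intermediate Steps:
$M = -4$ ($M = -4 + 0 = -4$)
$- 12933 \left(M \left(-5\right) + 4 \left(-1\right) 3\right) = - 12933 \left(\left(-4\right) \left(-5\right) + 4 \left(-1\right) 3\right) = - 12933 \left(20 - 12\right) = \left(-12933\right) 8 = -103464$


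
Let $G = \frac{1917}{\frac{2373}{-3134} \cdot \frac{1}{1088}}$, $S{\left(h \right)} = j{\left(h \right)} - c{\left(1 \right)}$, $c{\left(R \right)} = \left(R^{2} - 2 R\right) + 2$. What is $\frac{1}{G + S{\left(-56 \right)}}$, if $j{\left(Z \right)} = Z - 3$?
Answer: $- \frac{791}{2178904548} \approx -3.6303 \cdot 10^{-7}$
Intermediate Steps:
$j{\left(Z \right)} = -3 + Z$ ($j{\left(Z \right)} = Z - 3 = -3 + Z$)
$c{\left(R \right)} = 2 + R^{2} - 2 R$
$S{\left(h \right)} = -4 + h$ ($S{\left(h \right)} = \left(-3 + h\right) - \left(2 + 1^{2} - 2\right) = \left(-3 + h\right) - \left(2 + 1 - 2\right) = \left(-3 + h\right) - 1 = -4 + h$)
$G = - \frac{2178857088}{791}$ ($G = \frac{1917}{2373 \left(- \frac{1}{3134}\right) \frac{1}{1088}} = \frac{1917}{\left(- \frac{2373}{3134}\right) \frac{1}{1088}} = \frac{1917}{- \frac{2373}{3409792}} = 1917 \left(- \frac{3409792}{2373}\right) = - \frac{2178857088}{791} \approx -2.7546 \cdot 10^{6}$)
$\frac{1}{G + S{\left(-56 \right)}} = \frac{1}{- \frac{2178857088}{791} - 60} = \frac{1}{- \frac{2178904548}{791}} = - \frac{791}{2178904548}$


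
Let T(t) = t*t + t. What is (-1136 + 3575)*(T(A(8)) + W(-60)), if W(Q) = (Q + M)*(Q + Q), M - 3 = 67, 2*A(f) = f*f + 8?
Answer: 321948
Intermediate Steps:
A(f) = 4 + f²/2 (A(f) = (f*f + 8)/2 = (f² + 8)/2 = (8 + f²)/2 = 4 + f²/2)
M = 70 (M = 3 + 67 = 70)
W(Q) = 2*Q*(70 + Q) (W(Q) = (Q + 70)*(Q + Q) = (70 + Q)*(2*Q) = 2*Q*(70 + Q))
T(t) = t + t² (T(t) = t² + t = t + t²)
(-1136 + 3575)*(T(A(8)) + W(-60)) = (-1136 + 3575)*((4 + (½)*8²)*(1 + (4 + (½)*8²)) + 2*(-60)*(70 - 60)) = 2439*((4 + (½)*64)*(1 + (4 + (½)*64)) + 2*(-60)*10) = 2439*((4 + 32)*(1 + (4 + 32)) - 1200) = 2439*(36*(1 + 36) - 1200) = 2439*(36*37 - 1200) = 2439*(1332 - 1200) = 2439*132 = 321948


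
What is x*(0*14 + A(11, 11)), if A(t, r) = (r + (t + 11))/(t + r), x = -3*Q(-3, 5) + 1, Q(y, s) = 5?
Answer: -21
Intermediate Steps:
x = -14 (x = -3*5 + 1 = -15 + 1 = -14)
A(t, r) = (11 + r + t)/(r + t) (A(t, r) = (r + (11 + t))/(r + t) = (11 + r + t)/(r + t))
x*(0*14 + A(11, 11)) = -14*(0*14 + (11 + 11 + 11)/(11 + 11)) = -14*(0 + 33/22) = -14*(0 + (1/22)*33) = -14*(0 + 3/2) = -14*3/2 = -21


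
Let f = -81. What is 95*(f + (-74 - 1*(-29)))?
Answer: -11970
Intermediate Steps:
95*(f + (-74 - 1*(-29))) = 95*(-81 + (-74 - 1*(-29))) = 95*(-81 + (-74 + 29)) = 95*(-81 - 45) = 95*(-126) = -11970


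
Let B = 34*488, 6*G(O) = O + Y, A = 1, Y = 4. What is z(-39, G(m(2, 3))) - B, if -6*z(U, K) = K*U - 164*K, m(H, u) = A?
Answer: -596297/36 ≈ -16564.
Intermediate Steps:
m(H, u) = 1
G(O) = 2/3 + O/6 (G(O) = (O + 4)/6 = (4 + O)/6 = 2/3 + O/6)
B = 16592
z(U, K) = 82*K/3 - K*U/6 (z(U, K) = -(K*U - 164*K)/6 = -(-164*K + K*U)/6 = 82*K/3 - K*U/6)
z(-39, G(m(2, 3))) - B = (2/3 + (1/6)*1)*(164 - 1*(-39))/6 - 1*16592 = (2/3 + 1/6)*(164 + 39)/6 - 16592 = (1/6)*(5/6)*203 - 16592 = 1015/36 - 16592 = -596297/36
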